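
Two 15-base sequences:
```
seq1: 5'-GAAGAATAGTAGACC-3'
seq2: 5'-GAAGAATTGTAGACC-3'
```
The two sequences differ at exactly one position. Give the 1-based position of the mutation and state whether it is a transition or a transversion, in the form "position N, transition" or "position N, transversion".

The sequences differ only at position 8: A→T (purine→pyrimidine), a transversion.

position 8, transversion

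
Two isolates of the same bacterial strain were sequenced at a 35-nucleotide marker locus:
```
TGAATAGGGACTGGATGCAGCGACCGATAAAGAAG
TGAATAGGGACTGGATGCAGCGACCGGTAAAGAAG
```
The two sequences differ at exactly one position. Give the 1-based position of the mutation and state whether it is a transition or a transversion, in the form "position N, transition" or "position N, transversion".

Position 27 changes A→G. A is a purine and G is a purine, so this is a transition.

position 27, transition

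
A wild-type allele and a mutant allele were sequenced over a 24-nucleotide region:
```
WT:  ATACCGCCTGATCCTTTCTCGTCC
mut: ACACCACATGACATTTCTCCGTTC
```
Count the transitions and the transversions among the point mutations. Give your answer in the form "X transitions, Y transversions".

Mismatches (1-based):
site 2: T→C (pyrimidine→pyrimidine, transition)
site 6: G→A (purine→purine, transition)
site 8: C→A (pyrimidine→purine, transversion)
site 12: T→C (pyrimidine→pyrimidine, transition)
site 13: C→A (pyrimidine→purine, transversion)
site 14: C→T (pyrimidine→pyrimidine, transition)
site 17: T→C (pyrimidine→pyrimidine, transition)
site 18: C→T (pyrimidine→pyrimidine, transition)
site 19: T→C (pyrimidine→pyrimidine, transition)
site 23: C→T (pyrimidine→pyrimidine, transition)

8 transitions, 2 transversions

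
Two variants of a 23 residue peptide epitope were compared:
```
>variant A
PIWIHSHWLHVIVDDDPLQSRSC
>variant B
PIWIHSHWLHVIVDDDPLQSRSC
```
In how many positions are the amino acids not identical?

No positions differ; the sequences are identical.

0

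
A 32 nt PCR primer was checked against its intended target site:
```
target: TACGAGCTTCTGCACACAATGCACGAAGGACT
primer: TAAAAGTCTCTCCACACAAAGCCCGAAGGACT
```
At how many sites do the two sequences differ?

The sequences differ at sites 3, 4, 7, 8, 12, 20, 23 (1-based) — 7 in total.

7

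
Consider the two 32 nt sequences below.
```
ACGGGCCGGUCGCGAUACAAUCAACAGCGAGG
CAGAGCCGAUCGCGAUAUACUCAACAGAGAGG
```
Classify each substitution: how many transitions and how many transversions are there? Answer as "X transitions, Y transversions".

3 transitions, 4 transversions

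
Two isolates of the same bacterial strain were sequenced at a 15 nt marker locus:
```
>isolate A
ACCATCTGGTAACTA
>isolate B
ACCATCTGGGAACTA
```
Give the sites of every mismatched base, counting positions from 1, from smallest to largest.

Differences at site 10 (T→G).

10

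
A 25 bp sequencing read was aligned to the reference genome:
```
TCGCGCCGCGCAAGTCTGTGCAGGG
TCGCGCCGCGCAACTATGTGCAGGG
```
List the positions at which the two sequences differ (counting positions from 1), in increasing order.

Scanning 1-based: 14: G/C; 16: C/A.

14, 16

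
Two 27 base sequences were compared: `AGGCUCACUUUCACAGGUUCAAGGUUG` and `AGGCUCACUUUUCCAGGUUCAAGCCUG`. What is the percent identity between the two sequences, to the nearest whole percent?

4 positions differ (12, 13, 24, 25), so 23 of 27 match: 23/27 = 85.19%.

85%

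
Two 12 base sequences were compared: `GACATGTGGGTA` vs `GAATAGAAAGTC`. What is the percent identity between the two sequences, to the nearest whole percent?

7 positions differ (3, 4, 5, 7, 8, 9, 12), so 5 of 12 match: 5/12 = 41.67%.

42%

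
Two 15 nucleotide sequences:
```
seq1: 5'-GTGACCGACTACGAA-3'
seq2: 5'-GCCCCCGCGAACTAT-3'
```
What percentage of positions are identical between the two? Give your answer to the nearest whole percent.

Mismatches at positions 2, 3, 4, 8, 9, 10, 13, 15 (1-based): 8 of 15.
Identical positions: 7/15 = 46.67% → 47%.

47%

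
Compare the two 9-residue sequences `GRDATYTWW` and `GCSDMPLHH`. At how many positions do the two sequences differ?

8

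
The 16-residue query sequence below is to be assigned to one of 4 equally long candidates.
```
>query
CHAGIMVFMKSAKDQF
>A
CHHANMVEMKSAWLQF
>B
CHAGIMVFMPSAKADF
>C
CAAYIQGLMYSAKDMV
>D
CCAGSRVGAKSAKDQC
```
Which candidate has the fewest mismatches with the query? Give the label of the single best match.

B

Hamming distances to query — A: 6; B: 3; C: 8; D: 6.
Smallest is B with 3 mismatches.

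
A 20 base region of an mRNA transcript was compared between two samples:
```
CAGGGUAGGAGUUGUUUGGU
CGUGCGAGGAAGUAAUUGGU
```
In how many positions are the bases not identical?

Comparing position by position, 8 positions differ: 2 (A/G), 3 (G/U), 5 (G/C), 6 (U/G), 11 (G/A), 12 (U/G), 14 (G/A), 15 (U/A).

8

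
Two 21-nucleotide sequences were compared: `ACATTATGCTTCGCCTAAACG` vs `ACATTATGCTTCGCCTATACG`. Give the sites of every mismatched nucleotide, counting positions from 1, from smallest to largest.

Differences at site 18 (A→T).

18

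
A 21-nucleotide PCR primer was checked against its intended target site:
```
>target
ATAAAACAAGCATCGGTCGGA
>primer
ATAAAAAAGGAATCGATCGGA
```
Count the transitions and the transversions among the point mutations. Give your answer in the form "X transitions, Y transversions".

2 transitions, 2 transversions

Mismatches (1-based):
position 7: C→A (pyrimidine→purine, transversion)
position 9: A→G (purine→purine, transition)
position 11: C→A (pyrimidine→purine, transversion)
position 16: G→A (purine→purine, transition)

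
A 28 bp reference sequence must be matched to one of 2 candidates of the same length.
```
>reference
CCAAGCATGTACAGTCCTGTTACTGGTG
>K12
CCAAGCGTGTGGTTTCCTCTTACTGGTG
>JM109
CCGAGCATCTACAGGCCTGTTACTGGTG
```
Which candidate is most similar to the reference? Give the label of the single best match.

Hamming distances to reference — K12: 6; JM109: 3.
Smallest is JM109 with 3 mismatches.

JM109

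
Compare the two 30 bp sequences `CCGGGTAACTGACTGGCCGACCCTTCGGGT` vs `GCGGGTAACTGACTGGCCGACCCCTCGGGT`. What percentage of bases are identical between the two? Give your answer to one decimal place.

2 positions differ (1, 24), so 28 of 30 match: 28/30 = 93.33%.

93.3%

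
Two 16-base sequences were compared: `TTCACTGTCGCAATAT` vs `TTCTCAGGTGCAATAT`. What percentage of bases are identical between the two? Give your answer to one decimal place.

Mismatches at positions 4, 6, 8, 9 (1-based): 4 of 16.
Identical positions: 12/16 = 75% → 75.0%.

75.0%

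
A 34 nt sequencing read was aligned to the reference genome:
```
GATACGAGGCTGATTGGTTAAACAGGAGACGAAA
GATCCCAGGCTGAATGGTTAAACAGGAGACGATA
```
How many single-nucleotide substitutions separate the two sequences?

Mismatches (1-based): site 4: A→C; site 6: G→C; site 14: T→A; site 33: A→T.

4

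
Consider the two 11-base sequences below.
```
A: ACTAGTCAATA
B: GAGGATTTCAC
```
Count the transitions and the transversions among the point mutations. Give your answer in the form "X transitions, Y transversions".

Transitions (purine↔purine or pyrimidine↔pyrimidine): 1 A→G, 4 A→G, 5 G→A, 7 C→T.
Transversions (purine↔pyrimidine): 2 C→A, 3 T→G, 8 A→T, 9 A→C, 10 T→A, 11 A→C.

4 transitions, 6 transversions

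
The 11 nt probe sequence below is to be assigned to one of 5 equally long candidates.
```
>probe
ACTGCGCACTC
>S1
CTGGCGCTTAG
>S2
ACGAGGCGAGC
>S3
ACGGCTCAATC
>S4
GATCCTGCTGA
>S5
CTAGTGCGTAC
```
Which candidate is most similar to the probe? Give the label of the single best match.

Hamming distances to probe — S1: 7; S2: 6; S3: 3; S4: 9; S5: 7.
Smallest is S3 with 3 mismatches.

S3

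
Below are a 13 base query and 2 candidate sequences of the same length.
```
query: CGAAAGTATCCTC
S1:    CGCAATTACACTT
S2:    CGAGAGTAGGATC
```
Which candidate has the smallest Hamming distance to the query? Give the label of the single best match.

Hamming distances to query — S1: 5; S2: 4.
Smallest is S2 with 4 mismatches.

S2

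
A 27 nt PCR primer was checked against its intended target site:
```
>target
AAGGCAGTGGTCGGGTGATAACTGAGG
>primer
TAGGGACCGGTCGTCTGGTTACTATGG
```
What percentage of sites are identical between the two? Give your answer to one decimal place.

Mismatches at positions 1, 5, 7, 8, 14, 15, 18, 20, 24, 25 (1-based): 10 of 27.
Identical positions: 17/27 = 62.96% → 63.0%.

63.0%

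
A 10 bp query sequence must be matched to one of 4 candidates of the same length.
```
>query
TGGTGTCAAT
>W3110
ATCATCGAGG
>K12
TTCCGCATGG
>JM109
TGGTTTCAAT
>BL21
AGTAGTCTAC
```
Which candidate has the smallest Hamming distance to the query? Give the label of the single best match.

Hamming distances to query — W3110: 9; K12: 8; JM109: 1; BL21: 5.
Smallest is JM109 with 1 mismatch.

JM109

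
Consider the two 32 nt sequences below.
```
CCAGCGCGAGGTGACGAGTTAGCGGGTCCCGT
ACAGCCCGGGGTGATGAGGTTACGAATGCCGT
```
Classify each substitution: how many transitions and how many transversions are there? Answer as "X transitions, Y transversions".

Transitions (purine↔purine or pyrimidine↔pyrimidine): 9 A→G, 15 C→T, 22 G→A, 25 G→A, 26 G→A.
Transversions (purine↔pyrimidine): 1 C→A, 6 G→C, 19 T→G, 21 A→T, 28 C→G.

5 transitions, 5 transversions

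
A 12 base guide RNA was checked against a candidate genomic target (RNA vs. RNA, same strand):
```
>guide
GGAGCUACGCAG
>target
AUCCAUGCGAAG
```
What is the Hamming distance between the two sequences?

Comparing position by position, 7 bases differ: 1 (G/A), 2 (G/U), 3 (A/C), 4 (G/C), 5 (C/A), 7 (A/G), 10 (C/A).

7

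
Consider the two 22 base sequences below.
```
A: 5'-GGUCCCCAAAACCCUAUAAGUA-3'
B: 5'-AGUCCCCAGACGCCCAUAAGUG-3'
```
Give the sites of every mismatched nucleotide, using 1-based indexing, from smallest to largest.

Scanning 1-based: 1: G/A; 9: A/G; 11: A/C; 12: C/G; 15: U/C; 22: A/G.

1, 9, 11, 12, 15, 22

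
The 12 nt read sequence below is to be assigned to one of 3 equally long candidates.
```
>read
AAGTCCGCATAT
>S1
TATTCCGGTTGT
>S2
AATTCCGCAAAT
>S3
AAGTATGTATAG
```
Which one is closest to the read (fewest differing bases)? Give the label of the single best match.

S1 differs at 5 bases; S2 differs at 2 bases; S3 differs at 4 bases. The closest is S2.

S2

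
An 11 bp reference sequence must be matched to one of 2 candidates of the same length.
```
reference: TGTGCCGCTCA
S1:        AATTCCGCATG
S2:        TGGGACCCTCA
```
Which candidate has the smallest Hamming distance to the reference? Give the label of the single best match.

S1 differs at 6 positions; S2 differs at 3 positions. The closest is S2.

S2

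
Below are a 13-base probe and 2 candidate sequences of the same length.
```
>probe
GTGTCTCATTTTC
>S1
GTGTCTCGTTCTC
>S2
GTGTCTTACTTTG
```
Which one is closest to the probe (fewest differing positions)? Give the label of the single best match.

Hamming distances to probe — S1: 2; S2: 3.
Smallest is S1 with 2 mismatches.

S1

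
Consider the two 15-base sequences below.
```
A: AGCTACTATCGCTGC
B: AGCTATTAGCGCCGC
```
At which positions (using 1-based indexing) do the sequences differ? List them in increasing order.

6, 9, 13

Differences at position 6 (C→T), position 9 (T→G), position 13 (T→C).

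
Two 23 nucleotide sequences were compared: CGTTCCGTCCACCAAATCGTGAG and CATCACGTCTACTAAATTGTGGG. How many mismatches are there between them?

7

Mismatches (1-based): site 2: G→A; site 4: T→C; site 5: C→A; site 10: C→T; site 13: C→T; site 18: C→T; site 22: A→G.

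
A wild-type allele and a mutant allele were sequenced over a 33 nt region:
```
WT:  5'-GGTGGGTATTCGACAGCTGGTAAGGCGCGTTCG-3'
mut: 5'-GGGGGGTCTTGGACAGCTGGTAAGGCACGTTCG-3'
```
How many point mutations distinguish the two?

The sequences differ at bases 3, 8, 11, 27 (1-based) — 4 in total.

4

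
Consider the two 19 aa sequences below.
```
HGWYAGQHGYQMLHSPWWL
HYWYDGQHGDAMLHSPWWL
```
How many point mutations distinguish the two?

4

Comparing position by position, 4 residues differ: 2 (G/Y), 5 (A/D), 10 (Y/D), 11 (Q/A).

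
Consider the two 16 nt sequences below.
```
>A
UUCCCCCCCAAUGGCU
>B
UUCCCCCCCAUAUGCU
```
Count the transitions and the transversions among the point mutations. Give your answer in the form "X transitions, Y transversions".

Transitions (purine↔purine or pyrimidine↔pyrimidine): none.
Transversions (purine↔pyrimidine): 11 A→U, 12 U→A, 13 G→U.

0 transitions, 3 transversions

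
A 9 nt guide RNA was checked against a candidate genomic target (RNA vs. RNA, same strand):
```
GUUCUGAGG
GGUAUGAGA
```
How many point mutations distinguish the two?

3

Comparing position by position, 3 positions differ: 2 (U/G), 4 (C/A), 9 (G/A).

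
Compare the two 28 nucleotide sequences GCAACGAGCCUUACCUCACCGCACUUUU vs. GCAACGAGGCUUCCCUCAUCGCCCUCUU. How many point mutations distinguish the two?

5

Comparing position by position, 5 positions differ: 9 (C/G), 13 (A/C), 19 (C/U), 23 (A/C), 26 (U/C).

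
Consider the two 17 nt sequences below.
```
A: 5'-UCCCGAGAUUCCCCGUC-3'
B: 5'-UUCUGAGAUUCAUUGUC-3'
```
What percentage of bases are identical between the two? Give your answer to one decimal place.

70.6%

5 positions differ (2, 4, 12, 13, 14), so 12 of 17 match: 12/17 = 70.59%.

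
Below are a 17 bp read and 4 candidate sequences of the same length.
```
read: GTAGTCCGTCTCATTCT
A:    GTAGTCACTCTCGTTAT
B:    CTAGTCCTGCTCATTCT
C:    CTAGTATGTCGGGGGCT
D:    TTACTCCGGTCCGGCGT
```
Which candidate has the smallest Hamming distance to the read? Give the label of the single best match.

B

Hamming distances to read — A: 4; B: 3; C: 8; D: 9.
Smallest is B with 3 mismatches.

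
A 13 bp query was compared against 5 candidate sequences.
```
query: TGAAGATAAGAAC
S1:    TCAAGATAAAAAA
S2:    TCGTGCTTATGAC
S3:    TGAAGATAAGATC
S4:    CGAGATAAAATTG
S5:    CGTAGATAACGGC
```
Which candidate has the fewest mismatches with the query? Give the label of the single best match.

Hamming distances to query — S1: 3; S2: 7; S3: 1; S4: 9; S5: 5.
Smallest is S3 with 1 mismatch.

S3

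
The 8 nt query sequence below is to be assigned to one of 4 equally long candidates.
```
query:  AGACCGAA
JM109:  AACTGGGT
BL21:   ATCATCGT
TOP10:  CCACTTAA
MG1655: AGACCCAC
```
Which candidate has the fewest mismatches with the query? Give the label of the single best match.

MG1655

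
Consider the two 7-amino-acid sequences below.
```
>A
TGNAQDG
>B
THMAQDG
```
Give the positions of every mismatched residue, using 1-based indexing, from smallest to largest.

Differences at position 2 (G→H), position 3 (N→M).

2, 3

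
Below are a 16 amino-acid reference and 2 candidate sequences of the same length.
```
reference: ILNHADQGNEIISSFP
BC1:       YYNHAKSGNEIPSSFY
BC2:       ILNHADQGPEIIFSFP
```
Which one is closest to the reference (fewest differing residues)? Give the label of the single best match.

BC2

Hamming distances to reference — BC1: 6; BC2: 2.
Smallest is BC2 with 2 mismatches.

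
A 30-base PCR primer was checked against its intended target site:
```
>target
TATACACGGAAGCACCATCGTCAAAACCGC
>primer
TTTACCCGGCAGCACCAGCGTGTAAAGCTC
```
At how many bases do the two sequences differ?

8

The sequences differ at bases 2, 6, 10, 18, 22, 23, 27, 29 (1-based) — 8 in total.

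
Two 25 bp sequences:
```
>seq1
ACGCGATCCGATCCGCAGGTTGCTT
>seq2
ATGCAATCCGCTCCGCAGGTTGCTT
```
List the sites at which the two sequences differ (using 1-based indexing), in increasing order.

Differences at site 2 (C→T), site 5 (G→A), site 11 (A→C).

2, 5, 11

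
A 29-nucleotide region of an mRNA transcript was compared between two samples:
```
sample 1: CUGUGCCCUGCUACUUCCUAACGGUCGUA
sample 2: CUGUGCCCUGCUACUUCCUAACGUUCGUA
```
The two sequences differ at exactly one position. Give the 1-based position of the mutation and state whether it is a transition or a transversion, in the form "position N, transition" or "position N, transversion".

The sequences differ only at position 24: G→U (purine→pyrimidine), a transversion.

position 24, transversion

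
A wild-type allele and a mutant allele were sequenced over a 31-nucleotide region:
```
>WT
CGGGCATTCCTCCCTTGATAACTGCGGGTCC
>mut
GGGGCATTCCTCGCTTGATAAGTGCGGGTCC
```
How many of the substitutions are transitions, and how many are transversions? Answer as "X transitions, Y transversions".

0 transitions, 3 transversions

Transitions (purine↔purine or pyrimidine↔pyrimidine): none.
Transversions (purine↔pyrimidine): 1 C→G, 13 C→G, 22 C→G.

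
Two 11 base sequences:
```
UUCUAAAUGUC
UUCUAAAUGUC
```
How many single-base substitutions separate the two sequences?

0

The two sequences are identical at every position.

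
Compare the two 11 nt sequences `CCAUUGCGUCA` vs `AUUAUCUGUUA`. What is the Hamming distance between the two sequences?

7

The sequences differ at sites 1, 2, 3, 4, 6, 7, 10 (1-based) — 7 in total.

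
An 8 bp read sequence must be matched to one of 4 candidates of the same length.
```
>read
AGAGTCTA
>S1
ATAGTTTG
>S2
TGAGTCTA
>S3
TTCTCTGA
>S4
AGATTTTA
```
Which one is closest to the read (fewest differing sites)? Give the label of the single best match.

S2

Hamming distances to read — S1: 3; S2: 1; S3: 7; S4: 2.
Smallest is S2 with 1 mismatch.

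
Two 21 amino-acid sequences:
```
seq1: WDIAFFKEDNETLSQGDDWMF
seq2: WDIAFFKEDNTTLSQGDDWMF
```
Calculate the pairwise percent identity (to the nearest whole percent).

Mismatch at position 11 (1-based): 1 of 21.
Identical positions: 20/21 = 95.24% → 95%.

95%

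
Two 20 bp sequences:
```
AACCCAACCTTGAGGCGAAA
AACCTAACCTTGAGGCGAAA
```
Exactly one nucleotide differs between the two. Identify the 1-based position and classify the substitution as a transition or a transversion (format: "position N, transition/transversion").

position 5, transition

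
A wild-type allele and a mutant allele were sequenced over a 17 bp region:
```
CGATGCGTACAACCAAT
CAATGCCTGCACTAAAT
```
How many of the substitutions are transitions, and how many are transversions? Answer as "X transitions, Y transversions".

3 transitions, 3 transversions

Transitions (purine↔purine or pyrimidine↔pyrimidine): 2 G→A, 9 A→G, 13 C→T.
Transversions (purine↔pyrimidine): 7 G→C, 12 A→C, 14 C→A.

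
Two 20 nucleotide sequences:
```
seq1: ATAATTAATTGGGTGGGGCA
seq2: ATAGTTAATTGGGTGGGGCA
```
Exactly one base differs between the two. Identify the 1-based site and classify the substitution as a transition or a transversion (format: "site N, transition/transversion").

The sequences differ only at site 4: A→G (purine→purine), a transition.

site 4, transition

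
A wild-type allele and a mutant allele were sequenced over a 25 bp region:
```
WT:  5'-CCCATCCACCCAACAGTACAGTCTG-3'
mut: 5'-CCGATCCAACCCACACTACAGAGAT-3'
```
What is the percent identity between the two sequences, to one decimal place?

8 positions differ (3, 9, 12, 16, 22, 23, 24, 25), so 17 of 25 match: 17/25 = 68%.

68.0%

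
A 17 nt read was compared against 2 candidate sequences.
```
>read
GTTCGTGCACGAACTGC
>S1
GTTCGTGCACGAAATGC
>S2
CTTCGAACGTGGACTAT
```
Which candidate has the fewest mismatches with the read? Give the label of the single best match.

S1

Hamming distances to read — S1: 1; S2: 8.
Smallest is S1 with 1 mismatch.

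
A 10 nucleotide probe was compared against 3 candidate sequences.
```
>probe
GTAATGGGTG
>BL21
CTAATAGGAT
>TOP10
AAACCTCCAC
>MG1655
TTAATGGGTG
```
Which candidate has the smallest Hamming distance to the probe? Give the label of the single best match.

BL21 differs at 4 bases; TOP10 differs at 9 bases; MG1655 differs at 1 base. The closest is MG1655.

MG1655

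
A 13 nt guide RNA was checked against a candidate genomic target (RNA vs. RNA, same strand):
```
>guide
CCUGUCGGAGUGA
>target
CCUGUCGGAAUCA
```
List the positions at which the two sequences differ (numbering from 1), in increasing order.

Differences at position 10 (G→A), position 12 (G→C).

10, 12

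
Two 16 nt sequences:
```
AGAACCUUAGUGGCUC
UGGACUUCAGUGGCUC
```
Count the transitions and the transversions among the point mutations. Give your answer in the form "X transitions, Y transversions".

3 transitions, 1 transversion

Mismatches (1-based):
position 1: A→U (purine→pyrimidine, transversion)
position 3: A→G (purine→purine, transition)
position 6: C→U (pyrimidine→pyrimidine, transition)
position 8: U→C (pyrimidine→pyrimidine, transition)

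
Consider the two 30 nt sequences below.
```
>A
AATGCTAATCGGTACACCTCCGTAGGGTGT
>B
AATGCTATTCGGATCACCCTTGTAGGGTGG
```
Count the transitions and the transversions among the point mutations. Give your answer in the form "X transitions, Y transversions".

3 transitions, 4 transversions

Transitions (purine↔purine or pyrimidine↔pyrimidine): 19 T→C, 20 C→T, 21 C→T.
Transversions (purine↔pyrimidine): 8 A→T, 13 T→A, 14 A→T, 30 T→G.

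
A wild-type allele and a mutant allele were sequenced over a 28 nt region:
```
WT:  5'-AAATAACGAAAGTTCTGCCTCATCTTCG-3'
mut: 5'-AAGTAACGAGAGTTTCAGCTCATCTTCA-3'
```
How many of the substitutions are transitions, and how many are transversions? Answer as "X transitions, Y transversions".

6 transitions, 1 transversion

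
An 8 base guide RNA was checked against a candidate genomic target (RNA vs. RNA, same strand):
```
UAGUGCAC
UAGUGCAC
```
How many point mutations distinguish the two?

0

The two sequences are identical at every position.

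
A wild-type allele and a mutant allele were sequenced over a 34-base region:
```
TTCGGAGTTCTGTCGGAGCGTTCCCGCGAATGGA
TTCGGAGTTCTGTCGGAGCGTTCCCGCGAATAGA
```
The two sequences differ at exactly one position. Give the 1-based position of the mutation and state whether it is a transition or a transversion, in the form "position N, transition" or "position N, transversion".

position 32, transition

The sequences differ only at position 32: G→A (purine→purine), a transition.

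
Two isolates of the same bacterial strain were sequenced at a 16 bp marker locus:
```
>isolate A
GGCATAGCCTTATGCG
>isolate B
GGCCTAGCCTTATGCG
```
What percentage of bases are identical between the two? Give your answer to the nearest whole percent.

94%

1 position differs (4), so 15 of 16 match: 15/16 = 93.75%.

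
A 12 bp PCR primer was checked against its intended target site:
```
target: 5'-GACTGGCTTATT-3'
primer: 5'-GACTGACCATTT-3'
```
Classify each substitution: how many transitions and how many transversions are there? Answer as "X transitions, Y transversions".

Transitions (purine↔purine or pyrimidine↔pyrimidine): 6 G→A, 8 T→C.
Transversions (purine↔pyrimidine): 9 T→A, 10 A→T.

2 transitions, 2 transversions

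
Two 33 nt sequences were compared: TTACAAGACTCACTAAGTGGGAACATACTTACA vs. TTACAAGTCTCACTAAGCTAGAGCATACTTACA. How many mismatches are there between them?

5

Mismatches (1-based): site 8: A→T; site 18: T→C; site 19: G→T; site 20: G→A; site 23: A→G.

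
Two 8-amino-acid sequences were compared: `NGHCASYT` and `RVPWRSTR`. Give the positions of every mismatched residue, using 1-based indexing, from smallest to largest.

1, 2, 3, 4, 5, 7, 8

Differences at position 1 (N→R), position 2 (G→V), position 3 (H→P), position 4 (C→W), position 5 (A→R), position 7 (Y→T), position 8 (T→R).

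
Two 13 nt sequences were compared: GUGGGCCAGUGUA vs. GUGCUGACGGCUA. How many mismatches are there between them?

7

The sequences differ at positions 4, 5, 6, 7, 8, 10, 11 (1-based) — 7 in total.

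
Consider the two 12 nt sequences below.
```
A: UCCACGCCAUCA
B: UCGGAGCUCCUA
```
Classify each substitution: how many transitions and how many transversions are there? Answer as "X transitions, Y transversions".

Transitions (purine↔purine or pyrimidine↔pyrimidine): 4 A→G, 8 C→U, 10 U→C, 11 C→U.
Transversions (purine↔pyrimidine): 3 C→G, 5 C→A, 9 A→C.

4 transitions, 3 transversions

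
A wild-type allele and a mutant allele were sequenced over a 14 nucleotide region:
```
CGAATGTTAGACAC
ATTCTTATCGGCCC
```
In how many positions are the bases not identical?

Comparing position by position, 9 positions differ: 1 (C/A), 2 (G/T), 3 (A/T), 4 (A/C), 6 (G/T), 7 (T/A), 9 (A/C), 11 (A/G), 13 (A/C).

9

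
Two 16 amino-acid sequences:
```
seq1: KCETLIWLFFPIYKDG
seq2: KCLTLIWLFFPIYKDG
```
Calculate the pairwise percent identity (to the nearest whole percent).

Mismatch at position 3 (1-based): 1 of 16.
Identical positions: 15/16 = 93.75% → 94%.

94%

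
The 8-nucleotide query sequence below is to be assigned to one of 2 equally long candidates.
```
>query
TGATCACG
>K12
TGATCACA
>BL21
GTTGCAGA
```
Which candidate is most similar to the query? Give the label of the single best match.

K12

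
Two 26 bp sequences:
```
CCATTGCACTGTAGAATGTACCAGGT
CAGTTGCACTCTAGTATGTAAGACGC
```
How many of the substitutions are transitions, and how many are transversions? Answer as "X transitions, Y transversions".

2 transitions, 6 transversions

Mismatches (1-based):
base 2: C→A (pyrimidine→purine, transversion)
base 3: A→G (purine→purine, transition)
base 11: G→C (purine→pyrimidine, transversion)
base 15: A→T (purine→pyrimidine, transversion)
base 21: C→A (pyrimidine→purine, transversion)
base 22: C→G (pyrimidine→purine, transversion)
base 24: G→C (purine→pyrimidine, transversion)
base 26: T→C (pyrimidine→pyrimidine, transition)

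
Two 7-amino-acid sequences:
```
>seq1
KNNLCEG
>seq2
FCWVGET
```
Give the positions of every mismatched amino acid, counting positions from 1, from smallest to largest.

1, 2, 3, 4, 5, 7

Scanning 1-based: 1: K/F; 2: N/C; 3: N/W; 4: L/V; 5: C/G; 7: G/T.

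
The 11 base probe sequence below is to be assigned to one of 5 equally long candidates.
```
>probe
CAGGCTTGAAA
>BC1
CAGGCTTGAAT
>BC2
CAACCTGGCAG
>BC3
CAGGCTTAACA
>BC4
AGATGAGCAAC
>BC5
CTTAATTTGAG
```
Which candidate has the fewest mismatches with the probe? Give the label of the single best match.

Hamming distances to probe — BC1: 1; BC2: 5; BC3: 2; BC4: 9; BC5: 7.
Smallest is BC1 with 1 mismatch.

BC1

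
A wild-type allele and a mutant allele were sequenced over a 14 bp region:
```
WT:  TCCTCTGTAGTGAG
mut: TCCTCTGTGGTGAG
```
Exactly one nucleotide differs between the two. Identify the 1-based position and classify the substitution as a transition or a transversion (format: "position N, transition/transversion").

position 9, transition

The sequences differ only at position 9: A→G (purine→purine), a transition.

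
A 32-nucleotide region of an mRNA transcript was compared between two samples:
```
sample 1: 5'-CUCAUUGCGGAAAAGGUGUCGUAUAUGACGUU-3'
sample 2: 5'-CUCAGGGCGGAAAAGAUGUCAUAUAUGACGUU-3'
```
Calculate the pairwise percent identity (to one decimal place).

87.5%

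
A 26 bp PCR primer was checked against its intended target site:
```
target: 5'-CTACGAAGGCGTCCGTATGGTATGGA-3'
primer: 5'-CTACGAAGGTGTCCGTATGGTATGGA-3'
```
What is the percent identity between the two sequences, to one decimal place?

96.2%

1 position differs (10), so 25 of 26 match: 25/26 = 96.15%.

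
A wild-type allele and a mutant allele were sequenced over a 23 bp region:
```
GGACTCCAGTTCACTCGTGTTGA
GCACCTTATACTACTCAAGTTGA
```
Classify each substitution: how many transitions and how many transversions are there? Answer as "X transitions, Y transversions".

Mismatches (1-based):
base 2: G→C (purine→pyrimidine, transversion)
base 5: T→C (pyrimidine→pyrimidine, transition)
base 6: C→T (pyrimidine→pyrimidine, transition)
base 7: C→T (pyrimidine→pyrimidine, transition)
base 9: G→T (purine→pyrimidine, transversion)
base 10: T→A (pyrimidine→purine, transversion)
base 11: T→C (pyrimidine→pyrimidine, transition)
base 12: C→T (pyrimidine→pyrimidine, transition)
base 17: G→A (purine→purine, transition)
base 18: T→A (pyrimidine→purine, transversion)

6 transitions, 4 transversions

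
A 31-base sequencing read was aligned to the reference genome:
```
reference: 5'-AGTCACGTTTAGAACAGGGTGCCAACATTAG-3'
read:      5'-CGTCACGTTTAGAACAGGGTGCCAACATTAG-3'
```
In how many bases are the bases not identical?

The sequences differ at bases 1 (1-based) — 1 in total.

1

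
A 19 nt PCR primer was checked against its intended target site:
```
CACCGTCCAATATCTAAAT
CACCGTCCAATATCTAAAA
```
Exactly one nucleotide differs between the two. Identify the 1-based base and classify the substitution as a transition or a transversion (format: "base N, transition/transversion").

base 19, transversion

The sequences differ only at base 19: T→A (pyrimidine→purine), a transversion.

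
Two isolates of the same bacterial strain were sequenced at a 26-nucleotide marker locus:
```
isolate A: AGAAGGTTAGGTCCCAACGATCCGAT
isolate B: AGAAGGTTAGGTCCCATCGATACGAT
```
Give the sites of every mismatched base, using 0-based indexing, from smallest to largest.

16, 21

Differences at site 16 (A→T), site 21 (C→A).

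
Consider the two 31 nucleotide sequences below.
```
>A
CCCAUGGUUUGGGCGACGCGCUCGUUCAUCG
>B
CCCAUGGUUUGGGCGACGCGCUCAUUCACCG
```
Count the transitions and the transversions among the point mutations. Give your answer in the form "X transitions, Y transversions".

2 transitions, 0 transversions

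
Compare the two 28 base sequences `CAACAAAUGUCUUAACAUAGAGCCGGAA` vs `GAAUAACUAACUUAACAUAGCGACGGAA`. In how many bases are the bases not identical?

7

Comparing position by position, 7 bases differ: 1 (C/G), 4 (C/U), 7 (A/C), 9 (G/A), 10 (U/A), 21 (A/C), 23 (C/A).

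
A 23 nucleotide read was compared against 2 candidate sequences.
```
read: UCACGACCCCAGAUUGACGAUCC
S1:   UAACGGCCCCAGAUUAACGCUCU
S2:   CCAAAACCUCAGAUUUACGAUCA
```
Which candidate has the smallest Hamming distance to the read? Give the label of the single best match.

Hamming distances to read — S1: 5; S2: 6.
Smallest is S1 with 5 mismatches.

S1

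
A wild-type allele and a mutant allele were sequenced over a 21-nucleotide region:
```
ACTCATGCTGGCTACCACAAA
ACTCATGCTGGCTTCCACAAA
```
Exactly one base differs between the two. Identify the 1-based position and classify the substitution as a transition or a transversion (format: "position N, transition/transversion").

position 14, transversion

Position 14 changes A→T. A is a purine and T is a pyrimidine, so this is a transversion.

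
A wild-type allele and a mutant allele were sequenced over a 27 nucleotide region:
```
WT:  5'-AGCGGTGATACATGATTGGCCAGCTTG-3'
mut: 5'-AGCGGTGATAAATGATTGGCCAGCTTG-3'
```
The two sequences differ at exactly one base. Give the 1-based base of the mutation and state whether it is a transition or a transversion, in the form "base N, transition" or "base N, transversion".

base 11, transversion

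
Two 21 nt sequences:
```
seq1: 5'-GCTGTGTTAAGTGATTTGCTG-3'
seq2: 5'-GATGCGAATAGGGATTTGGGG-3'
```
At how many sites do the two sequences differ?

8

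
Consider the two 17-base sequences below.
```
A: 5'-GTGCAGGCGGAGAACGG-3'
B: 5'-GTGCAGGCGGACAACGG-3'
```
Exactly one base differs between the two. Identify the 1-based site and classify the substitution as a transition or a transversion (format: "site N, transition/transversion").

site 12, transversion

The sequences differ only at site 12: G→C (purine→pyrimidine), a transversion.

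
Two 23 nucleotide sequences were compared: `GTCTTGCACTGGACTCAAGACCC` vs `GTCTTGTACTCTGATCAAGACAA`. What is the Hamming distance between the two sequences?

7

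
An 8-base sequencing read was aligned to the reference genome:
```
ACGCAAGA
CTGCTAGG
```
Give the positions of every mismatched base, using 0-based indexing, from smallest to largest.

0, 1, 4, 7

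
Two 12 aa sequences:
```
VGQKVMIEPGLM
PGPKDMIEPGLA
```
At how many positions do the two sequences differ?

The sequences differ at positions 1, 3, 5, 12 (1-based) — 4 in total.

4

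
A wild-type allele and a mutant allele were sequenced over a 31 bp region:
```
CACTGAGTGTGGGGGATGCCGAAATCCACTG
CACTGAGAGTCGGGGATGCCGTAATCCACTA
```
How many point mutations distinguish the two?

4

The sequences differ at sites 8, 11, 22, 31 (1-based) — 4 in total.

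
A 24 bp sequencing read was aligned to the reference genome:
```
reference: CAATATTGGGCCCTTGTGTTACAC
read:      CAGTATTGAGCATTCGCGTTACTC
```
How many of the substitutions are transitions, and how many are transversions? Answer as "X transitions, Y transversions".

Transitions (purine↔purine or pyrimidine↔pyrimidine): 3 A→G, 9 G→A, 13 C→T, 15 T→C, 17 T→C.
Transversions (purine↔pyrimidine): 12 C→A, 23 A→T.

5 transitions, 2 transversions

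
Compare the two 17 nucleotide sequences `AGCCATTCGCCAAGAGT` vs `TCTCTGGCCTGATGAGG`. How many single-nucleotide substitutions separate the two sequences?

Comparing position by position, 11 bases differ: 1 (A/T), 2 (G/C), 3 (C/T), 5 (A/T), 6 (T/G), 7 (T/G), 9 (G/C), 10 (C/T), 11 (C/G), 13 (A/T), 17 (T/G).

11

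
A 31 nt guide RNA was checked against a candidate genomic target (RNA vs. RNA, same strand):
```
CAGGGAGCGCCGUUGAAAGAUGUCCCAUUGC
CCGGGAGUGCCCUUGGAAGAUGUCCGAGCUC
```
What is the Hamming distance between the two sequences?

The sequences differ at sites 2, 8, 12, 16, 26, 28, 29, 30 (1-based) — 8 in total.

8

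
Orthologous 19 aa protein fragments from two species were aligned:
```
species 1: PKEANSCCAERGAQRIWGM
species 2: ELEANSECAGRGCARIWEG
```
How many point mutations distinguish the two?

8

The sequences differ at residues 1, 2, 7, 10, 13, 14, 18, 19 (1-based) — 8 in total.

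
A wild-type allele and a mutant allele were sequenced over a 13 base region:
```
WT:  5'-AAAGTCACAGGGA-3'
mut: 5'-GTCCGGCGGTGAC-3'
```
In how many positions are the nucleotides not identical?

Comparing position by position, 12 positions differ: 1 (A/G), 2 (A/T), 3 (A/C), 4 (G/C), 5 (T/G), 6 (C/G), 7 (A/C), 8 (C/G), 9 (A/G), 10 (G/T), 12 (G/A), 13 (A/C).

12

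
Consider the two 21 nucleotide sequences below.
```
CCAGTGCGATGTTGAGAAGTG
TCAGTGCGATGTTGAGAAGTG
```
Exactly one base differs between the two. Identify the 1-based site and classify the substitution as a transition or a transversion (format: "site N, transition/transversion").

site 1, transition

Site 1 changes C→T. C is a pyrimidine and T is a pyrimidine, so this is a transition.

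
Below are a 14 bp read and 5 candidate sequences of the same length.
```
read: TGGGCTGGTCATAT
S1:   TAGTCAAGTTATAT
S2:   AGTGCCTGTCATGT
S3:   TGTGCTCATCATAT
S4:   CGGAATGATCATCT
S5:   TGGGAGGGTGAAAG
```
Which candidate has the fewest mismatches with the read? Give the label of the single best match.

S3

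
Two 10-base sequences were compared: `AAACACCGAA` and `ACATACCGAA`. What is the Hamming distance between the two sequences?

Mismatches (1-based): base 2: A→C; base 4: C→T.

2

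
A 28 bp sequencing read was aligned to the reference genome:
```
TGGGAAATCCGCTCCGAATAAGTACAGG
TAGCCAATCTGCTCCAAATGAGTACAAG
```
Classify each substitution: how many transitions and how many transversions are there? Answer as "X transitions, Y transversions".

5 transitions, 2 transversions

Mismatches (1-based):
position 2: G→A (purine→purine, transition)
position 4: G→C (purine→pyrimidine, transversion)
position 5: A→C (purine→pyrimidine, transversion)
position 10: C→T (pyrimidine→pyrimidine, transition)
position 16: G→A (purine→purine, transition)
position 20: A→G (purine→purine, transition)
position 27: G→A (purine→purine, transition)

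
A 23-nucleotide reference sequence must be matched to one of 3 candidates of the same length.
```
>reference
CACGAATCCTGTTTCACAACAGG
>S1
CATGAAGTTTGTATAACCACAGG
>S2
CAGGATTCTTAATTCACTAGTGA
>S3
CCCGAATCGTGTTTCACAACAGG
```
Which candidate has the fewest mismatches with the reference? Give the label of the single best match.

S1 differs at 7 sites; S2 differs at 9 sites; S3 differs at 2 sites. The closest is S3.

S3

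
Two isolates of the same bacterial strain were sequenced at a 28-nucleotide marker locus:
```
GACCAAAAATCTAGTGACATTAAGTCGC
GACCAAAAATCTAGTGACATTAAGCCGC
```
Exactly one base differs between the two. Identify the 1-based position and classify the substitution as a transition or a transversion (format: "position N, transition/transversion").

The sequences differ only at position 25: T→C (pyrimidine→pyrimidine), a transition.

position 25, transition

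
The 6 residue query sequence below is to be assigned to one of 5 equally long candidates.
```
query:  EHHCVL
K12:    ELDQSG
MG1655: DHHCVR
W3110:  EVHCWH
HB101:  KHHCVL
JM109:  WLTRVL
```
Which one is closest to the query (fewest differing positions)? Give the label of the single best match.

K12 differs at 5 positions; MG1655 differs at 2 positions; W3110 differs at 3 positions; HB101 differs at 1 position; JM109 differs at 4 positions. The closest is HB101.

HB101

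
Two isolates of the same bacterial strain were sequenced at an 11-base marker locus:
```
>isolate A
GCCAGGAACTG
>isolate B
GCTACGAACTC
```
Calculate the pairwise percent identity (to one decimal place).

72.7%

3 positions differ (3, 5, 11), so 8 of 11 match: 8/11 = 72.73%.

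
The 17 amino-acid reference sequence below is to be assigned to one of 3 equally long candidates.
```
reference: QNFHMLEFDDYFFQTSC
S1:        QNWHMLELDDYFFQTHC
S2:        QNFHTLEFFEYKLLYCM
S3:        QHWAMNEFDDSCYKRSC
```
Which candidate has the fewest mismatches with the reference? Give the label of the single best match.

S1 differs at 3 residues; S2 differs at 9 residues; S3 differs at 9 residues. The closest is S1.

S1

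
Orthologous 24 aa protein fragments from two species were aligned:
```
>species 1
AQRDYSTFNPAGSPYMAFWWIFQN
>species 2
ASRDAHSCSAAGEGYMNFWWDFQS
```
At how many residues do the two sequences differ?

12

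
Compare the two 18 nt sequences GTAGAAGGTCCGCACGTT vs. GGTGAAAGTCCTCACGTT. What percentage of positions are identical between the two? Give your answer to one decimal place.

77.8%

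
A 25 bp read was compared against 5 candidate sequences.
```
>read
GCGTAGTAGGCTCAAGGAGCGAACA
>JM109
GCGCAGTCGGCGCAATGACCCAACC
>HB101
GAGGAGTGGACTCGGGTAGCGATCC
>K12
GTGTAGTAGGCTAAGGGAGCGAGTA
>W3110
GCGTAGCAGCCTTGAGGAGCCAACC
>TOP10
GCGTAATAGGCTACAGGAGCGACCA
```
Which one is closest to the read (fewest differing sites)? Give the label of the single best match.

TOP10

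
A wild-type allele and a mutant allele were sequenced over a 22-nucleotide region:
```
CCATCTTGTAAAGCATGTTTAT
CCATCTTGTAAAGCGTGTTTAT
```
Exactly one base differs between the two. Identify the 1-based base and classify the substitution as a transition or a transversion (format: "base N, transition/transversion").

Base 15 changes A→G. A is a purine and G is a purine, so this is a transition.

base 15, transition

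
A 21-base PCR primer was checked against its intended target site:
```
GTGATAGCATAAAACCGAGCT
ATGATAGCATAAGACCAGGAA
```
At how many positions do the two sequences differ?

The sequences differ at positions 1, 13, 17, 18, 20, 21 (1-based) — 6 in total.

6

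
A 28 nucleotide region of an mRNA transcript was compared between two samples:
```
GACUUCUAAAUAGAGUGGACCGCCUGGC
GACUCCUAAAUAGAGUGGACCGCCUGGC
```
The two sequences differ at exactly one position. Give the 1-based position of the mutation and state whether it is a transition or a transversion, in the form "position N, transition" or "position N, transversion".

The sequences differ only at position 5: U→C (pyrimidine→pyrimidine), a transition.

position 5, transition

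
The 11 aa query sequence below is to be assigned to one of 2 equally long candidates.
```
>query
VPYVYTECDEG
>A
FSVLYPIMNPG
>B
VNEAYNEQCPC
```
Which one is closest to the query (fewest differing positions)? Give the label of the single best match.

B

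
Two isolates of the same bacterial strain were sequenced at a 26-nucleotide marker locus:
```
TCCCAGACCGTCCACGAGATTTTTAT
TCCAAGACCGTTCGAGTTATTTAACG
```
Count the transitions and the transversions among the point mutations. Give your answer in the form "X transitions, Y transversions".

Mismatches (1-based):
site 4: C→A (pyrimidine→purine, transversion)
site 12: C→T (pyrimidine→pyrimidine, transition)
site 14: A→G (purine→purine, transition)
site 15: C→A (pyrimidine→purine, transversion)
site 17: A→T (purine→pyrimidine, transversion)
site 18: G→T (purine→pyrimidine, transversion)
site 23: T→A (pyrimidine→purine, transversion)
site 24: T→A (pyrimidine→purine, transversion)
site 25: A→C (purine→pyrimidine, transversion)
site 26: T→G (pyrimidine→purine, transversion)

2 transitions, 8 transversions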